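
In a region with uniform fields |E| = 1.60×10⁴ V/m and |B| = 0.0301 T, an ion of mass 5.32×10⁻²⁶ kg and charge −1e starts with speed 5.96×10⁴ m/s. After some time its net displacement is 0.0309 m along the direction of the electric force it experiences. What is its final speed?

B does no work; ΔKE = |q|E d.
½mv_f² = ½mv₀² + |q|Ed = ½(5.32×10⁻²⁶)(5.96×10⁴)² + (1.602×10⁻¹⁹)(1.60×10⁴)(0.0309) ≈ 9.449×10⁻¹⁷ J + 7.920×10⁻¹⁷ J ≈ 1.737×10⁻¹⁶ J.
v_f = √(2·1.737×10⁻¹⁶/5.32×10⁻²⁶) ≈ 8.08×10⁴ m/s.

v_f ≈ 8.08×10⁴ m/s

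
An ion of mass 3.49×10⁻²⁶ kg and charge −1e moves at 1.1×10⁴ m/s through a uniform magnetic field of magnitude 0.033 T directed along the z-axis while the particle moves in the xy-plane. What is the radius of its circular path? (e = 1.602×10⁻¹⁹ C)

r ≈ 0.073 m

The magnetic force provides the centripetal force: |q|vB = mv²/r.
r = mv/(|q|B) = (3.49×10⁻²⁶)(1.1×10⁴)/((1.602×10⁻¹⁹)(0.033)) ≈ 0.073 m.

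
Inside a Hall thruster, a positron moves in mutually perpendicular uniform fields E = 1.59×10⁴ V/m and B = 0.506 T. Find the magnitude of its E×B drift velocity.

In crossed fields the guiding centre drifts at v_d = |E×B|/B² = E/B, independent of charge and mass.
v_d = 1.59×10⁴/0.506 = 3.14×10⁴ m/s.

v_d ≈ 3.14×10⁴ m/s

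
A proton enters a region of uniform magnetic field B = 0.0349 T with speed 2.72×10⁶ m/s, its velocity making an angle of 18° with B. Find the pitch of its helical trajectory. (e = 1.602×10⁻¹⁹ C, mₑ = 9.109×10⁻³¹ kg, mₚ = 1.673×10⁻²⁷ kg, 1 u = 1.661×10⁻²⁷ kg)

v∥ = v cosθ = 2.72×10⁶·cos18° ≈ 2.587×10⁶ m/s.
T = 2πm/(|q|B) = 2π(1.673×10⁻²⁷)/((1.602×10⁻¹⁹)(0.0349)) ≈ 1.880×10⁻⁶ s.
pitch = v∥ T = (2.587×10⁶)(1.880×10⁻⁶) ≈ 4.86 m.

p ≈ 4.86 m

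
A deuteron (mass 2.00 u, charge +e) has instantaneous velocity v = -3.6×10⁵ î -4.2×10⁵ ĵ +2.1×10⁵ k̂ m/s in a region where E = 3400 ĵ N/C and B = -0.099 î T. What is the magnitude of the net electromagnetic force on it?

|F| ≈ 7.22×10⁻¹⁵ N

v×B = (0, -2.08×10⁴, -4.16×10⁴) N/C.
E + v×B = (0, -1.74×10⁴, -4.16×10⁴) N/C.
F = q(E + v×B) = (1.602×10⁻¹⁹ C)·(0, -1.74×10⁴, -4.16×10⁴) = (0, -2.79×10⁻¹⁵, -6.66×10⁻¹⁵) N.
|F| = 7.22×10⁻¹⁵ N.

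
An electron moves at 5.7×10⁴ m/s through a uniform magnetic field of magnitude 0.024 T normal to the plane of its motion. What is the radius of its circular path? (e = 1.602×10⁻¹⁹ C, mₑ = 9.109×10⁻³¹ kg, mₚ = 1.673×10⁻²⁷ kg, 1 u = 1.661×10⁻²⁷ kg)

The magnetic force provides the centripetal force: |q|vB = mv²/r.
r = mv/(|q|B) = (9.109×10⁻³¹)(5.7×10⁴)/((1.602×10⁻¹⁹)(0.024)) ≈ 1.4×10⁻⁵ m.

r ≈ 1.4×10⁻⁵ m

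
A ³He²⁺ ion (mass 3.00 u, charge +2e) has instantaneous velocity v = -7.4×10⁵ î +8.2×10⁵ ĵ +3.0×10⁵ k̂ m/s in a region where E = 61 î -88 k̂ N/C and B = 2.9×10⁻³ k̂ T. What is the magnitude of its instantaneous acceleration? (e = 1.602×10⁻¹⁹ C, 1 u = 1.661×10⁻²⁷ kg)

|a| ≈ 2.09×10¹¹ m/s²

v×B = (2380, 2150, 0) N/C.
E + v×B = (2440, 2150, -88.0) N/C.
F = q(E + v×B) = (3.204×10⁻¹⁹ C)·(2440, 2150, -88.0) = (7.81×10⁻¹⁶, 6.88×10⁻¹⁶, -2.82×10⁻¹⁷) N.
|a| = |F|/m = 1.041×10⁻¹⁵/4.983×10⁻²⁷ ≈ 2.09×10¹¹ m/s².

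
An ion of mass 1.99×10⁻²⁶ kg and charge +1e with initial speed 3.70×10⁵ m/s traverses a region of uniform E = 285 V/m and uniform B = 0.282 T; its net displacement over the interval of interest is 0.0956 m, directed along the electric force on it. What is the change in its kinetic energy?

The magnetic force is always ⟂ v and does no work; only the electric force changes KE.
ΔKE = F_E · d = |q|E d = (1.602×10⁻¹⁹)(285)(0.0956) ≈ 4.36×10⁻¹⁸ J.

ΔKE ≈ 4.36×10⁻¹⁸ J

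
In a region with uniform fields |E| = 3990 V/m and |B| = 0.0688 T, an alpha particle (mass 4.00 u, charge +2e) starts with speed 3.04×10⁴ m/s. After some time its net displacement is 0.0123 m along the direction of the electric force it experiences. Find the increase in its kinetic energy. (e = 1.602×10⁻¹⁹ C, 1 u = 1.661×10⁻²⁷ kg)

The magnetic force is always ⟂ v and does no work; only the electric force changes KE.
ΔKE = F_E · d = |q|E d = (3.204×10⁻¹⁹)(3990)(0.0123) ≈ 1.57×10⁻¹⁷ J.

ΔKE ≈ 1.57×10⁻¹⁷ J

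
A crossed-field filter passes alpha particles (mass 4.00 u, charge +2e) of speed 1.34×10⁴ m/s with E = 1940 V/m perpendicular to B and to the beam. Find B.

Balance of forces in the selector: qE = qvB ⇒ B = E/v.
B = 1940/1.34×10⁴ = 0.145 T.

B = 0.145 T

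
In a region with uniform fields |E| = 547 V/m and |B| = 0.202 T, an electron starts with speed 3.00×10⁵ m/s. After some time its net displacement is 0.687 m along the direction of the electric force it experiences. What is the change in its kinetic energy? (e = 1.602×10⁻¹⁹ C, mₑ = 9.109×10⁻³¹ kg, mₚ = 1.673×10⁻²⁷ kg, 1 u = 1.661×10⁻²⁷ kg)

The magnetic force is always ⟂ v and does no work; only the electric force changes KE.
ΔKE = F_E · d = |q|E d = (1.602×10⁻¹⁹)(547)(0.687) ≈ 6.02×10⁻¹⁷ J.

ΔKE ≈ 6.02×10⁻¹⁷ J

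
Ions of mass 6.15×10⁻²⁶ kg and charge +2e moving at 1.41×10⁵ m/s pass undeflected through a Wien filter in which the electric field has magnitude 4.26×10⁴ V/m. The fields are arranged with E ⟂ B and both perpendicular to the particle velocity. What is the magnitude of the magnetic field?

Balance of forces in the selector: qE = qvB ⇒ B = E/v.
B = 4.26×10⁴/1.41×10⁵ = 0.302 T.

B = 0.302 T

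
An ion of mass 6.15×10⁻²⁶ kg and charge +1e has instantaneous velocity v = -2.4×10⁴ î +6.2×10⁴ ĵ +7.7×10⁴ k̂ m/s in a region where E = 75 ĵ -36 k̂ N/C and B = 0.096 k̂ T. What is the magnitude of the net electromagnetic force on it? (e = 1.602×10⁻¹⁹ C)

v×B = (5950, 2300, 0) N/C.
E + v×B = (5950, 2380, -36.0) N/C.
F = q(E + v×B) = (1.602×10⁻¹⁹ C)·(5950, 2380, -36.0) = (9.54×10⁻¹⁶, 3.81×10⁻¹⁶, -5.77×10⁻¹⁸) N.
|F| = 1.03×10⁻¹⁵ N.

|F| ≈ 1.03×10⁻¹⁵ N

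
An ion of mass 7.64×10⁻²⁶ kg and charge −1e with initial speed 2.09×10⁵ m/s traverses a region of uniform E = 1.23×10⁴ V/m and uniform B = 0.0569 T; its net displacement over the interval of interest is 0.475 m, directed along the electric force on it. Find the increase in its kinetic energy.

ΔKE ≈ 9.36×10⁻¹⁶ J

The magnetic force is always ⟂ v and does no work; only the electric force changes KE.
ΔKE = F_E · d = |q|E d = (1.602×10⁻¹⁹)(1.23×10⁴)(0.475) ≈ 9.36×10⁻¹⁶ J.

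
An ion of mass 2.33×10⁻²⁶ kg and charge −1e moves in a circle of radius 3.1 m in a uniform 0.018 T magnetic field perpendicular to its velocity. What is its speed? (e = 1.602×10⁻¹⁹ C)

From |q|vB = mv²/r, v = |q|Br/m.
v = (1.602×10⁻¹⁹)(0.018)(3.1)/2.33×10⁻²⁶ ≈ 3.8×10⁵ m/s.

v ≈ 3.8×10⁵ m/s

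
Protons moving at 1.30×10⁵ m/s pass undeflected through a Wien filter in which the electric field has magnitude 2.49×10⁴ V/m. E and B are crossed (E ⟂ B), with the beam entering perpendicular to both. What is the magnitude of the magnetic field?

B = 0.192 T

Balance of forces in the selector: qE = qvB ⇒ B = E/v.
B = 2.49×10⁴/1.30×10⁵ = 0.192 T.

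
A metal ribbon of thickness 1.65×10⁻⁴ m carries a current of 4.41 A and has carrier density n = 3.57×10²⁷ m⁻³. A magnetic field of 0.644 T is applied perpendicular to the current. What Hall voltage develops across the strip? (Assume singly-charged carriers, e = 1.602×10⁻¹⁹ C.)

V_H = IB/(n e t).
V_H = (4.41)(0.644)/((3.57×10²⁷)(1.602×10⁻¹⁹)(1.65×10⁻⁴)) ≈ 3.01×10⁻⁵ V.

V_H ≈ 3.01×10⁻⁵ V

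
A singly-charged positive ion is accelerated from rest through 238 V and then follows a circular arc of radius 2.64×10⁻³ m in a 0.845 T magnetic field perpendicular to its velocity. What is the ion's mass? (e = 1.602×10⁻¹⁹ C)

Combine |q|V = ½mv² and r = mv/(|q|B): eliminate v to get m = qB²r²/(2V).
m = (1.602×10⁻¹⁹)(0.845)²(2.64×10⁻³)²/(2·238) ≈ 1.67×10⁻²⁷ kg.

m ≈ 1.67×10⁻²⁷ kg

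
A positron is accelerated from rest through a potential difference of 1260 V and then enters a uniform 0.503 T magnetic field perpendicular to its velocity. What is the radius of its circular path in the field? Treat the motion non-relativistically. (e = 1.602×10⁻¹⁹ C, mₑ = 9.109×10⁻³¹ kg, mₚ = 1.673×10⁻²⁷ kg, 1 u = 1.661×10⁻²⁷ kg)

Acceleration: |q|V = ½mv² ⇒ v = √(2|q|V/m) = √(2·1.602×10⁻¹⁹·1260/9.109×10⁻³¹) ≈ 2.105×10⁷ m/s.
In the field: r = mv/(|q|B) = (9.109×10⁻³¹)(2.105×10⁷)/((1.602×10⁻¹⁹)(0.503)) ≈ 2.38×10⁻⁴ m.

r ≈ 2.38×10⁻⁴ m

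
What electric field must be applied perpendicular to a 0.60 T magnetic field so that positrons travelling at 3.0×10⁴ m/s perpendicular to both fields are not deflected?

For straight-line motion qE = qvB, so E = vB.
E = 3.0×10⁴ × 0.60 = 1.8×10⁴ V/m.

E = 1.8×10⁴ V/m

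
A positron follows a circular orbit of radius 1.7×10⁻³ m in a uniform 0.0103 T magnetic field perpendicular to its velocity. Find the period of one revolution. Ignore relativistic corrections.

T ≈ 3.47×10⁻⁹ s

The cyclotron period depends only on m, q, B: T = 2πm/(|q|B).
T = 2π(9.109×10⁻³¹)/((1.602×10⁻¹⁹)(0.0103)) ≈ 3.47×10⁻⁹ s.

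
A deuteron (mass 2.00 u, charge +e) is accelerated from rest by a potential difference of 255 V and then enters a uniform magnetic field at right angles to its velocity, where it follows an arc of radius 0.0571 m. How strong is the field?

v = √(2|q|V/m) = √(2·1.602×10⁻¹⁹·255/3.322×10⁻²⁷) ≈ 1.568×10⁵ m/s.
B = mv/(|q|r) = (3.322×10⁻²⁷)(1.568×10⁵)/((1.602×10⁻¹⁹)(0.0571)) ≈ 0.0570 T.

B ≈ 0.0570 T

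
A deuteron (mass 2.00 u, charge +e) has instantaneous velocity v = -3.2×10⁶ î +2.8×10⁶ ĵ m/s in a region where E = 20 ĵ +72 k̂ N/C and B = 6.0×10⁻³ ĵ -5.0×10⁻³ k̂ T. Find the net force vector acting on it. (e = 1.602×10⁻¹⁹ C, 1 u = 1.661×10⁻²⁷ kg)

v×B = (-1.40×10⁴, -1.60×10⁴, -1.92×10⁴) N/C.
E + v×B = (-1.40×10⁴, -1.60×10⁴, -1.91×10⁴) N/C.
F = q(E + v×B) = (1.602×10⁻¹⁹ C)·(-1.40×10⁴, -1.60×10⁴, -1.91×10⁴) = (-2.24×10⁻¹⁵, -2.56×10⁻¹⁵, -3.06×10⁻¹⁵) N.

F ≈ (-2.24×10⁻¹⁵, -2.56×10⁻¹⁵, -3.06×10⁻¹⁵) N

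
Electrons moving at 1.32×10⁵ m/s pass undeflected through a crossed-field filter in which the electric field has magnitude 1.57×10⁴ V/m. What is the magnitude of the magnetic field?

B = 0.119 T

Balance of forces in the selector: qE = qvB ⇒ B = E/v.
B = 1.57×10⁴/1.32×10⁵ = 0.119 T.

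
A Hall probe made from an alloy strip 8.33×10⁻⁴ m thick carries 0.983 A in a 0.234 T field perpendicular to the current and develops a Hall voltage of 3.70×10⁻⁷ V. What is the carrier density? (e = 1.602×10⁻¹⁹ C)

From V_H = IB/(n e t), n = IB/(V_H e t).
n = (0.983)(0.234)/((3.70×10⁻⁷)(1.602×10⁻¹⁹)(8.33×10⁻⁴)) ≈ 4.66×10²⁷ m⁻³.

n ≈ 4.66×10²⁷ m⁻³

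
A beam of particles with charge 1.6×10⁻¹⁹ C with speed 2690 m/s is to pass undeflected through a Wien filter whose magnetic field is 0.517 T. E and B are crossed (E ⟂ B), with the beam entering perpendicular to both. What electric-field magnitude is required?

For straight-line motion qE = qvB, so E = vB.
E = 2690 × 0.517 = 1390 V/m.

E = 1390 V/m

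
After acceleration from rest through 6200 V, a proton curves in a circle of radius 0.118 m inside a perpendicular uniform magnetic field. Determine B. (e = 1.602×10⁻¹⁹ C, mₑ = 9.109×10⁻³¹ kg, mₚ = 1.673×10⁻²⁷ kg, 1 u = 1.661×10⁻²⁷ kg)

v = √(2|q|V/m) = √(2·1.602×10⁻¹⁹·6200/1.673×10⁻²⁷) ≈ 1.090×10⁶ m/s.
B = mv/(|q|r) = (1.673×10⁻²⁷)(1.090×10⁶)/((1.602×10⁻¹⁹)(0.118)) ≈ 0.0964 T.

B ≈ 0.0964 T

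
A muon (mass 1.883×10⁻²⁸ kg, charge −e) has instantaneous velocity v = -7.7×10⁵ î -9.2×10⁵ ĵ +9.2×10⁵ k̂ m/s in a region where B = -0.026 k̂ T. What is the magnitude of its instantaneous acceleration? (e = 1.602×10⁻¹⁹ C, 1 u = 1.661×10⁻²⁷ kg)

v×B = (2.39×10⁴, -2.00×10⁴, 0) N/C.
F = q v×B = (−1.602×10⁻¹⁹ C)·(2.39×10⁴, -2.00×10⁴, 0) = (-3.83×10⁻¹⁵, 3.21×10⁻¹⁵, 0) N.
|a| = |F|/m = 4.997×10⁻¹⁵/1.883×10⁻²⁸ ≈ 2.65×10¹³ m/s².

|a| ≈ 2.65×10¹³ m/s²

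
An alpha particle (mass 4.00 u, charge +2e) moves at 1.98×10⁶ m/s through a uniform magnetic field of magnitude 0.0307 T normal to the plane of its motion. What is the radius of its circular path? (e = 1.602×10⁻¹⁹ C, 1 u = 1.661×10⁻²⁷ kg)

r ≈ 1.34 m

The magnetic force provides the centripetal force: |q|vB = mv²/r.
r = mv/(|q|B) = (6.644×10⁻²⁷)(1.98×10⁶)/((3.204×10⁻¹⁹)(0.0307)) ≈ 1.34 m.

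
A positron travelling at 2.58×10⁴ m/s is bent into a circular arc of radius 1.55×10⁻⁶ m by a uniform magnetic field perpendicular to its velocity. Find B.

From |q|vB = mv²/r, B = mv/(|q|r).
B = (9.109×10⁻³¹)(2.58×10⁴)/((1.602×10⁻¹⁹)(1.55×10⁻⁶)) ≈ 0.0946 T.

B ≈ 0.0946 T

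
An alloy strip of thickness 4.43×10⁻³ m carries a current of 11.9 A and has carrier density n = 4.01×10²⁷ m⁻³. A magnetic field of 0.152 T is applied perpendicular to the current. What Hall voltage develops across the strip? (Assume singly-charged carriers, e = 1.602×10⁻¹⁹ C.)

V_H = IB/(n e t).
V_H = (11.9)(0.152)/((4.01×10²⁷)(1.602×10⁻¹⁹)(4.43×10⁻³)) ≈ 6.36×10⁻⁷ V.

V_H ≈ 6.36×10⁻⁷ V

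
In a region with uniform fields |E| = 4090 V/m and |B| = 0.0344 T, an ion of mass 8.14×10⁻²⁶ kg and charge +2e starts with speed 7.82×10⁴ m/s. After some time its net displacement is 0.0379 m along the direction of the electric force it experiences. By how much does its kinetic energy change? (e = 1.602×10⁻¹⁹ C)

ΔKE ≈ 4.97×10⁻¹⁷ J

The magnetic force is always ⟂ v and does no work; only the electric force changes KE.
ΔKE = F_E · d = |q|E d = (3.204×10⁻¹⁹)(4090)(0.0379) ≈ 4.97×10⁻¹⁷ J.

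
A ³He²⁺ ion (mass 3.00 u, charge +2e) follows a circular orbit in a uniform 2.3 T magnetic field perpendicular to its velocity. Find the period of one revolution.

The cyclotron period depends only on m, q, B: T = 2πm/(|q|B).
T = 2π(4.983×10⁻²⁷)/((3.204×10⁻¹⁹)(2.3)) ≈ 4.2×10⁻⁸ s.

T ≈ 4.2×10⁻⁸ s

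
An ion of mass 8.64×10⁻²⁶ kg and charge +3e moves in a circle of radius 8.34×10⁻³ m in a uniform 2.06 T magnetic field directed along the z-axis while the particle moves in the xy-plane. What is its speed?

v ≈ 9.56×10⁴ m/s

From |q|vB = mv²/r, v = |q|Br/m.
v = (4.806×10⁻¹⁹)(2.06)(8.34×10⁻³)/8.64×10⁻²⁶ ≈ 9.56×10⁴ m/s.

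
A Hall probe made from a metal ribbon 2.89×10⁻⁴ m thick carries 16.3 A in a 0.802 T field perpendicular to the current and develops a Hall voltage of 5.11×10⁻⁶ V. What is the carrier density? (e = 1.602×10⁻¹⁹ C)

From V_H = IB/(n e t), n = IB/(V_H e t).
n = (16.3)(0.802)/((5.11×10⁻⁶)(1.602×10⁻¹⁹)(2.89×10⁻⁴)) ≈ 5.53×10²⁸ m⁻³.

n ≈ 5.53×10²⁸ m⁻³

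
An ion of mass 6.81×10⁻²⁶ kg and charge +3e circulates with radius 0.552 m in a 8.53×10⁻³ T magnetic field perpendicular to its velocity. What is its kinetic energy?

KE ≈ 235 eV

v = |q|Br/m, then KE = ½mv² = (qBr)²/(2m).
v = (4.806×10⁻¹⁹)(8.53×10⁻³)(0.552)/6.81×10⁻²⁶ ≈ 3.323×10⁴ m/s.
KE = ½(6.81×10⁻²⁶)(3.323×10⁴)² ≈ 3.76×10⁻¹⁷ J = 235 eV.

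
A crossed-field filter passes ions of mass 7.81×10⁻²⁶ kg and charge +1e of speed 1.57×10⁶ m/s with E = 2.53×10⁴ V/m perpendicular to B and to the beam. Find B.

B = 0.0161 T

Balance of forces in the selector: qE = qvB ⇒ B = E/v.
B = 2.53×10⁴/1.57×10⁶ = 0.0161 T.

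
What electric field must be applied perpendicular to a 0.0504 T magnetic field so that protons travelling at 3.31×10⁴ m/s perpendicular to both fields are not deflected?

E = 1670 V/m

For straight-line motion qE = qvB, so E = vB.
E = 3.31×10⁴ × 0.0504 = 1670 V/m.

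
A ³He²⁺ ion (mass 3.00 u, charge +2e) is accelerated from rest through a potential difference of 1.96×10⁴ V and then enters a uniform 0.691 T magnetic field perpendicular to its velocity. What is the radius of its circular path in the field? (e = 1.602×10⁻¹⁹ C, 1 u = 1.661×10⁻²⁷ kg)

Acceleration: |q|V = ½mv² ⇒ v = √(2|q|V/m) = √(2·3.204×10⁻¹⁹·1.96×10⁴/4.983×10⁻²⁷) ≈ 1.588×10⁶ m/s.
In the field: r = mv/(|q|B) = (4.983×10⁻²⁷)(1.588×10⁶)/((3.204×10⁻¹⁹)(0.691)) ≈ 0.0357 m.

r ≈ 0.0357 m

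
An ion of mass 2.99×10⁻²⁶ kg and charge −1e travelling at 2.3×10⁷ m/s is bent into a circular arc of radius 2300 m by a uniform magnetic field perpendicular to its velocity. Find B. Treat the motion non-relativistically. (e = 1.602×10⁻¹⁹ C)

B ≈ 1.9×10⁻³ T

From |q|vB = mv²/r, B = mv/(|q|r).
B = (2.99×10⁻²⁶)(2.3×10⁷)/((1.602×10⁻¹⁹)(2300)) ≈ 1.9×10⁻³ T.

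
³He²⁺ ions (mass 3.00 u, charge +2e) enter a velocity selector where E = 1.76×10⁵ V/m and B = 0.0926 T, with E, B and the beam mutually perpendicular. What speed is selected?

Zero net Lorentz force requires |qE| = |q v×B|, i.e. E = vB.
v = E/B = 1.76×10⁵/0.0926 = 1.90×10⁶ m/s.

v = 1.90×10⁶ m/s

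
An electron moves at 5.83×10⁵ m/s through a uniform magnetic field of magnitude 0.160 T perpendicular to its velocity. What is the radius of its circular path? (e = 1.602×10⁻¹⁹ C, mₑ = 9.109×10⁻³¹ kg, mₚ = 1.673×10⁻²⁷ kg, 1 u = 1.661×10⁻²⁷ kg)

r ≈ 2.07×10⁻⁵ m

The magnetic force provides the centripetal force: |q|vB = mv²/r.
r = mv/(|q|B) = (9.109×10⁻³¹)(5.83×10⁵)/((1.602×10⁻¹⁹)(0.160)) ≈ 2.07×10⁻⁵ m.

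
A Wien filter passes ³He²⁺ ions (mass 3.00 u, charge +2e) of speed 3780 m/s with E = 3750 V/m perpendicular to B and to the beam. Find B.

Balance of forces in the selector: qE = qvB ⇒ B = E/v.
B = 3750/3780 = 0.992 T.

B = 0.992 T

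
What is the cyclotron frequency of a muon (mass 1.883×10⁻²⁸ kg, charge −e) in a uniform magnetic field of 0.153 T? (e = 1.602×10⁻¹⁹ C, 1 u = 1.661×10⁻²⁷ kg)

f ≈ 2.07×10⁷ Hz

f = |q|B/(2πm).
f = (1.602×10⁻¹⁹)(0.153)/(2π·1.883×10⁻²⁸) ≈ 2.07×10⁷ Hz.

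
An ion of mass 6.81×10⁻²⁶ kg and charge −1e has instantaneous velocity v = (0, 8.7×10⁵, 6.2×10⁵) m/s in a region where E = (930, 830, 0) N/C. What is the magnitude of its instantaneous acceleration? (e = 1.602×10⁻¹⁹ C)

Only an electric field acts, so F = qE = (−1.602×10⁻¹⁹ C)·(930, 830, 0) = (-1.49×10⁻¹⁶, -1.33×10⁻¹⁶, 0) N.
|a| = |F|/m = 1.997×10⁻¹⁶/6.81×10⁻²⁶ ≈ 2.93×10⁹ m/s².

|a| ≈ 2.93×10⁹ m/s²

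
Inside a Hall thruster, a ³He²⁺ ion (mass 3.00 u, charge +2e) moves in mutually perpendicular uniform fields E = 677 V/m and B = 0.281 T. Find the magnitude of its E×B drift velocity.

The E×B drift speed is v_d = E/B.
v_d = 677/0.281 = 2410 m/s.

v_d ≈ 2410 m/s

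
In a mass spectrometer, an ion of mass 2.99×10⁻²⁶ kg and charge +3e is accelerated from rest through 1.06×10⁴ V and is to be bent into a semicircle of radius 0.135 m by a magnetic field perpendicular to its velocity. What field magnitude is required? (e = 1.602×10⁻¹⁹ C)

B ≈ 0.269 T

v = √(2|q|V/m) = √(2·4.806×10⁻¹⁹·1.06×10⁴/2.99×10⁻²⁶) ≈ 5.837×10⁵ m/s.
B = mv/(|q|r) = (2.99×10⁻²⁶)(5.837×10⁵)/((4.806×10⁻¹⁹)(0.135)) ≈ 0.269 T.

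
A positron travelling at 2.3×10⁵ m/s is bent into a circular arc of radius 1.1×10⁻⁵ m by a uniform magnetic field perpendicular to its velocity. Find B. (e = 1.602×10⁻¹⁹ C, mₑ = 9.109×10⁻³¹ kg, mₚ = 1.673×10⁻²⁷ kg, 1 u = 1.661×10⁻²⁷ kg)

B ≈ 0.12 T

From |q|vB = mv²/r, B = mv/(|q|r).
B = (9.109×10⁻³¹)(2.3×10⁵)/((1.602×10⁻¹⁹)(1.1×10⁻⁵)) ≈ 0.12 T.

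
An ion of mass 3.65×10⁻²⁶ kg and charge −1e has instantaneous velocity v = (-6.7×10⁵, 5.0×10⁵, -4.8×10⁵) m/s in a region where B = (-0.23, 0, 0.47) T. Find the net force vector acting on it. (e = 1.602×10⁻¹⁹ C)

v×B = (2.35×10⁵, 4.25×10⁵, 1.15×10⁵) N/C.
F = q v×B = (−1.602×10⁻¹⁹ C)·(2.35×10⁵, 4.25×10⁵, 1.15×10⁵) = (-3.76×10⁻¹⁴, -6.81×10⁻¹⁴, -1.84×10⁻¹⁴) N.

F ≈ (-3.76×10⁻¹⁴, -6.81×10⁻¹⁴, -1.84×10⁻¹⁴) N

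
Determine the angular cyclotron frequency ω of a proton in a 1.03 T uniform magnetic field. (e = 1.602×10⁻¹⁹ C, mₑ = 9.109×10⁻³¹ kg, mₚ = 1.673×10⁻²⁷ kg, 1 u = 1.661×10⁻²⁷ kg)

ω = |q|B/m.
ω = (1.602×10⁻¹⁹)(1.03)/1.673×10⁻²⁷ ≈ 9.86×10⁷ rad/s.

ω ≈ 9.86×10⁷ rad/s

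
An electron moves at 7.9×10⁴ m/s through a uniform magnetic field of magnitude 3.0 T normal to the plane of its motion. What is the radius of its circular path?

The magnetic force provides the centripetal force: |q|vB = mv²/r.
r = mv/(|q|B) = (9.109×10⁻³¹)(7.9×10⁴)/((1.602×10⁻¹⁹)(3.0)) ≈ 1.5×10⁻⁷ m.

r ≈ 1.5×10⁻⁷ m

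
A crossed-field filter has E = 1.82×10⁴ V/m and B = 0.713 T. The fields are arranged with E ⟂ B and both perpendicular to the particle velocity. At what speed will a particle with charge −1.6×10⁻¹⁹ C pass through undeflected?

Zero net Lorentz force requires |qE| = |q v×B|, i.e. E = vB.
v = E/B = 1.82×10⁴/0.713 = 2.55×10⁴ m/s.
The result is independent of the particle's charge and mass.

v = 2.55×10⁴ m/s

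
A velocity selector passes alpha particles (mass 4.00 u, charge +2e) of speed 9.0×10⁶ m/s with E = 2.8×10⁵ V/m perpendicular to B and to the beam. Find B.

Balance of forces in the selector: qE = qvB ⇒ B = E/v.
B = 2.8×10⁵/9.0×10⁶ = 0.031 T.

B = 0.031 T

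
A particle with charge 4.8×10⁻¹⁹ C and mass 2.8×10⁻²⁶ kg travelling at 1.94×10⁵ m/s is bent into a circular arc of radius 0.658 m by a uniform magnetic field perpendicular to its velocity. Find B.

B ≈ 0.0172 T

From |q|vB = mv²/r, B = mv/(|q|r).
B = (2.8×10⁻²⁶)(1.94×10⁵)/((4.8×10⁻¹⁹)(0.658)) ≈ 0.0172 T.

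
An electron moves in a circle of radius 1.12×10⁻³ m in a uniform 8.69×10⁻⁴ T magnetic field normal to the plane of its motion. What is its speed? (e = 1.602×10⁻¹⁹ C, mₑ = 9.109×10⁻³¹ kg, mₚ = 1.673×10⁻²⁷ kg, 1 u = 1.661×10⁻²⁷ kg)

v ≈ 1.71×10⁵ m/s

From |q|vB = mv²/r, v = |q|Br/m.
v = (1.602×10⁻¹⁹)(8.69×10⁻⁴)(1.12×10⁻³)/9.109×10⁻³¹ ≈ 1.71×10⁵ m/s.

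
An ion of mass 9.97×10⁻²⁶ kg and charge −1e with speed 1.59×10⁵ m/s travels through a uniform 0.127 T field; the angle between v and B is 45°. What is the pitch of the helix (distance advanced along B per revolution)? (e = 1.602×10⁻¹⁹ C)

v∥ = v cosθ = 1.59×10⁵·cos45° ≈ 1.124×10⁵ m/s.
T = 2πm/(|q|B) = 2π(9.97×10⁻²⁶)/((1.602×10⁻¹⁹)(0.127)) ≈ 3.079×10⁻⁵ s.
pitch = v∥ T = (1.124×10⁵)(3.079×10⁻⁵) ≈ 3.46 m.

p ≈ 3.46 m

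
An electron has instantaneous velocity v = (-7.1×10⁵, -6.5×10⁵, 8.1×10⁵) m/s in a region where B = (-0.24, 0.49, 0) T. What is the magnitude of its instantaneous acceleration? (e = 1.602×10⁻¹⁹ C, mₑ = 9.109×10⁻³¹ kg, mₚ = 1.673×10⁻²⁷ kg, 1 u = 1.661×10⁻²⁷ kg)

v×B = (-3.97×10⁵, -1.94×10⁵, -5.04×10⁵) N/C.
F = q v×B = (−1.602×10⁻¹⁹ C)·(-3.97×10⁵, -1.94×10⁵, -5.04×10⁵) = (6.36×10⁻¹⁴, 3.11×10⁻¹⁴, 8.07×10⁻¹⁴) N.
|a| = |F|/m = 1.074×10⁻¹³/9.109×10⁻³¹ ≈ 1.18×10¹⁷ m/s².

|a| ≈ 1.18×10¹⁷ m/s²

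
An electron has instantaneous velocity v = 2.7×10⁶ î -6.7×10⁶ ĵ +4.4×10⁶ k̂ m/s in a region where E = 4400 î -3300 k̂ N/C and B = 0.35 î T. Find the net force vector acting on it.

v×B = (0, 1.54×10⁶, 2.34×10⁶) N/C.
E + v×B = (4400, 1.54×10⁶, 2.34×10⁶) N/C.
F = q(E + v×B) = (−1.602×10⁻¹⁹ C)·(4400, 1.54×10⁶, 2.34×10⁶) = (-7.05×10⁻¹⁶, -2.47×10⁻¹³, -3.75×10⁻¹³) N.

F ≈ (-7.05×10⁻¹⁶, -2.47×10⁻¹³, -3.75×10⁻¹³) N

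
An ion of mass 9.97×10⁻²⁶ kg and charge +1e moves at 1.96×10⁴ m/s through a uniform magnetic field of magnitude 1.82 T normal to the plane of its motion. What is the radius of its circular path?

The magnetic force provides the centripetal force: |q|vB = mv²/r.
r = mv/(|q|B) = (9.97×10⁻²⁶)(1.96×10⁴)/((1.602×10⁻¹⁹)(1.82)) ≈ 6.70×10⁻³ m.

r ≈ 6.70×10⁻³ m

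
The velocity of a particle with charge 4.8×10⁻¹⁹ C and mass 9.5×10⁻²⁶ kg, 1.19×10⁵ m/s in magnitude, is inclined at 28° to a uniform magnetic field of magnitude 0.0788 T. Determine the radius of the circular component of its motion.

v⊥ = v sinθ = 1.19×10⁵·sin28° ≈ 5.587×10⁴ m/s.
r = m v⊥/(|q|B) = (9.5×10⁻²⁶)(5.587×10⁴)/((4.8×10⁻¹⁹)(0.0788)) ≈ 0.140 m.

r ≈ 0.140 m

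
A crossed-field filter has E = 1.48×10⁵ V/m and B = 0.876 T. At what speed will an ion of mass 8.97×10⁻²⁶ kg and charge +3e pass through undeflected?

v = 1.69×10⁵ m/s

For undeflected motion the electric and magnetic forces balance: qE = qvB.
v = E/B = 1.48×10⁵/0.876 = 1.69×10⁵ m/s.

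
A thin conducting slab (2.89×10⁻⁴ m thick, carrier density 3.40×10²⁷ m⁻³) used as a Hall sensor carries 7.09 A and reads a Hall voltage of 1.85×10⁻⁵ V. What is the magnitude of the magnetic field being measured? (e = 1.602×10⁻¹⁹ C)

B ≈ 0.411 T

From V_H = IB/(n e t), B = V_H n e t / I.
B = (1.85×10⁻⁵)(3.40×10²⁷)(1.602×10⁻¹⁹)(2.89×10⁻⁴)/7.09 ≈ 0.411 T.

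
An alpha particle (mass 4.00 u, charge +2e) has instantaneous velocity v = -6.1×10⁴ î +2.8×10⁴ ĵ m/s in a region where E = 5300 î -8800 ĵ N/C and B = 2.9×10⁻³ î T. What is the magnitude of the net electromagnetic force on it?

|F| ≈ 3.29×10⁻¹⁵ N

v×B = (0, 0, -81.2) N/C.
E + v×B = (5300, -8800, -81.2) N/C.
F = q(E + v×B) = (3.204×10⁻¹⁹ C)·(5300, -8800, -81.2) = (1.70×10⁻¹⁵, -2.82×10⁻¹⁵, -2.60×10⁻¹⁷) N.
|F| = 3.29×10⁻¹⁵ N.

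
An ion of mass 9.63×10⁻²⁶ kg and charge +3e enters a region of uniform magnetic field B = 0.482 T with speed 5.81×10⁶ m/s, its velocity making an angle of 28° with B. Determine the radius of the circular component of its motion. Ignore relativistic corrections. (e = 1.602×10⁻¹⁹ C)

r ≈ 1.13 m

v⊥ = v sinθ = 5.81×10⁶·sin28° ≈ 2.728×10⁶ m/s.
r = m v⊥/(|q|B) = (9.63×10⁻²⁶)(2.728×10⁶)/((4.806×10⁻¹⁹)(0.482)) ≈ 1.13 m.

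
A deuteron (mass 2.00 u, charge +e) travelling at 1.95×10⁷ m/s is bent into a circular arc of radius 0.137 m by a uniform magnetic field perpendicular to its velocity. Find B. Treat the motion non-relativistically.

From |q|vB = mv²/r, B = mv/(|q|r).
B = (3.322×10⁻²⁷)(1.95×10⁷)/((1.602×10⁻¹⁹)(0.137)) ≈ 2.95 T.

B ≈ 2.95 T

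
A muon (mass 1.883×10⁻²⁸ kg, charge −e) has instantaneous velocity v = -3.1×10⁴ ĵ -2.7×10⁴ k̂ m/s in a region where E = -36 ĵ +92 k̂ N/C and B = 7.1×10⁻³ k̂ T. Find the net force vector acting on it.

v×B = (-220, 0, 0) N/C.
E + v×B = (-220, -36.0, 92.0) N/C.
F = q(E + v×B) = (−1.602×10⁻¹⁹ C)·(-220, -36.0, 92.0) = (3.53×10⁻¹⁷, 5.77×10⁻¹⁸, -1.47×10⁻¹⁷) N.

F ≈ (3.53×10⁻¹⁷, 5.77×10⁻¹⁸, -1.47×10⁻¹⁷) N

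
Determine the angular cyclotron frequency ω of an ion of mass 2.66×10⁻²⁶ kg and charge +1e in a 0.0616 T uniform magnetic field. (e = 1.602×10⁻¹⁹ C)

ω = |q|B/m.
ω = (1.602×10⁻¹⁹)(0.0616)/2.66×10⁻²⁶ ≈ 3.71×10⁵ rad/s.

ω ≈ 3.71×10⁵ rad/s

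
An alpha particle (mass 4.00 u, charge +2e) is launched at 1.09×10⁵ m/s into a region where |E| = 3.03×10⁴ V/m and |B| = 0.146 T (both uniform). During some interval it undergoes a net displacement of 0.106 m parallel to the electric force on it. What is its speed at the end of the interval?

v_f ≈ 5.67×10⁵ m/s

B does no work; ΔKE = |q|E d.
½mv_f² = ½mv₀² + |q|Ed = ½(6.644×10⁻²⁷)(1.09×10⁵)² + (3.204×10⁻¹⁹)(3.03×10⁴)(0.106) ≈ 3.947×10⁻¹⁷ J + 1.029×10⁻¹⁵ J ≈ 1.069×10⁻¹⁵ J.
v_f = √(2·1.069×10⁻¹⁵/6.644×10⁻²⁷) ≈ 5.67×10⁵ m/s.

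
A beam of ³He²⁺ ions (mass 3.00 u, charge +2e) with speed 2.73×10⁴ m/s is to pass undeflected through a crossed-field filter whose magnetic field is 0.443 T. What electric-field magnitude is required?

E = 1.21×10⁴ V/m

For straight-line motion qE = qvB, so E = vB.
E = 2.73×10⁴ × 0.443 = 1.21×10⁴ V/m.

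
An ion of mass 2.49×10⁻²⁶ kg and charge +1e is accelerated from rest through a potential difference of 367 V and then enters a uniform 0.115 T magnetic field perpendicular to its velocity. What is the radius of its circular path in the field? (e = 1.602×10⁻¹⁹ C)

Acceleration: |q|V = ½mv² ⇒ v = √(2|q|V/m) = √(2·1.602×10⁻¹⁹·367/2.49×10⁻²⁶) ≈ 6.872×10⁴ m/s.
In the field: r = mv/(|q|B) = (2.49×10⁻²⁶)(6.872×10⁴)/((1.602×10⁻¹⁹)(0.115)) ≈ 0.0929 m.

r ≈ 0.0929 m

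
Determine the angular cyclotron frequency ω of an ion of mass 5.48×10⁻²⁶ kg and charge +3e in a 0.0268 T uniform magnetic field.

ω ≈ 2.35×10⁵ rad/s

ω = |q|B/m.
ω = (4.806×10⁻¹⁹)(0.0268)/5.48×10⁻²⁶ ≈ 2.35×10⁵ rad/s.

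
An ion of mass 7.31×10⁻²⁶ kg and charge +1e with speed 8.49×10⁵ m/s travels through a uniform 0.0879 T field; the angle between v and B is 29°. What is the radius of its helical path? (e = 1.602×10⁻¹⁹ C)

v⊥ = v sinθ = 8.49×10⁵·sin29° ≈ 4.116×10⁵ m/s.
r = m v⊥/(|q|B) = (7.31×10⁻²⁶)(4.116×10⁵)/((1.602×10⁻¹⁹)(0.0879)) ≈ 2.14 m.

r ≈ 2.14 m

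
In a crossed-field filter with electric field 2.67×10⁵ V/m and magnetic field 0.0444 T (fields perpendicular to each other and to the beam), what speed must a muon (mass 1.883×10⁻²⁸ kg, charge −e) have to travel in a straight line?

v = 6.01×10⁶ m/s

Straight-line motion ⇒ electric and magnetic forces cancel, so E = vB.
v = E/B = 2.67×10⁵/0.0444 = 6.01×10⁶ m/s.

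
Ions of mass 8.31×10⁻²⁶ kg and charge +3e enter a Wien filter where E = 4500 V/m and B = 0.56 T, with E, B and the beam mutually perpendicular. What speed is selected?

Zero net Lorentz force requires |qE| = |q v×B|, i.e. E = vB.
v = E/B = 4500/0.56 = 8000 m/s.
The result is independent of the particle's charge and mass.

v = 8000 m/s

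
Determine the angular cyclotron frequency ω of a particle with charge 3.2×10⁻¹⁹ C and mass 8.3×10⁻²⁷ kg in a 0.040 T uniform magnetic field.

ω ≈ 1.5×10⁶ rad/s

ω = |q|B/m.
ω = (3.2×10⁻¹⁹)(0.040)/8.3×10⁻²⁷ ≈ 1.5×10⁶ rad/s.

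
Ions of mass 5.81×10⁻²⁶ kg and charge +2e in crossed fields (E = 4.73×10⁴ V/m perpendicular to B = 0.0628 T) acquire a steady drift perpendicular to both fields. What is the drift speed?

In crossed fields the guiding centre drifts at v_d = |E×B|/B² = E/B, independent of charge and mass.
v_d = 4.73×10⁴/0.0628 = 7.53×10⁵ m/s.

v_d ≈ 7.53×10⁵ m/s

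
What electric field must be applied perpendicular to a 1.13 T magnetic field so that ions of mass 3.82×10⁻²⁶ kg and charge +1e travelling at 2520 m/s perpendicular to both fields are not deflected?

E = 2850 V/m

For straight-line motion qE = qvB, so E = vB.
E = 2520 × 1.13 = 2850 V/m.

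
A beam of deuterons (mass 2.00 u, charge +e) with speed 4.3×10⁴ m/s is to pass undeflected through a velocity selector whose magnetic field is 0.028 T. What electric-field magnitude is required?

E = 1200 V/m

For straight-line motion qE = qvB, so E = vB.
E = 4.3×10⁴ × 0.028 = 1200 V/m.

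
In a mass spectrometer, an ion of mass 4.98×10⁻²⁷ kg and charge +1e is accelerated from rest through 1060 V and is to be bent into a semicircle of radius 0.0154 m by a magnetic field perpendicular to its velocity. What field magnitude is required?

B ≈ 0.527 T

v = √(2|q|V/m) = √(2·1.602×10⁻¹⁹·1060/4.98×10⁻²⁷) ≈ 2.611×10⁵ m/s.
B = mv/(|q|r) = (4.98×10⁻²⁷)(2.611×10⁵)/((1.602×10⁻¹⁹)(0.0154)) ≈ 0.527 T.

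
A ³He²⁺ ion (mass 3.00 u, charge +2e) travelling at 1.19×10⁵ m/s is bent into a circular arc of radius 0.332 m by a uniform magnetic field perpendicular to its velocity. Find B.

B ≈ 5.57×10⁻³ T

From |q|vB = mv²/r, B = mv/(|q|r).
B = (4.983×10⁻²⁷)(1.19×10⁵)/((3.204×10⁻¹⁹)(0.332)) ≈ 5.57×10⁻³ T.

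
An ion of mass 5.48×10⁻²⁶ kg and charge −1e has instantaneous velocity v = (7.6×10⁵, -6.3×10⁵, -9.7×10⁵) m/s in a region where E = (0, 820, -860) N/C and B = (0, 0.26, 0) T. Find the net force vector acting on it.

v×B = (2.52×10⁵, 0, 1.98×10⁵) N/C.
E + v×B = (2.52×10⁵, 820, 1.97×10⁵) N/C.
F = q(E + v×B) = (−1.602×10⁻¹⁹ C)·(2.52×10⁵, 820, 1.97×10⁵) = (-4.04×10⁻¹⁴, -1.31×10⁻¹⁶, -3.15×10⁻¹⁴) N.

F ≈ (-4.04×10⁻¹⁴, -1.31×10⁻¹⁶, -3.15×10⁻¹⁴) N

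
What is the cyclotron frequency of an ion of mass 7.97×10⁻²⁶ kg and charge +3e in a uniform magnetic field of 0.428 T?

f ≈ 4.11×10⁵ Hz

f = |q|B/(2πm).
f = (4.806×10⁻¹⁹)(0.428)/(2π·7.97×10⁻²⁶) ≈ 4.11×10⁵ Hz.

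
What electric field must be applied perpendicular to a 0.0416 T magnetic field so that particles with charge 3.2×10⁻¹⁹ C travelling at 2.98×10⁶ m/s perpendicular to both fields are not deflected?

E = 1.24×10⁵ V/m

For straight-line motion qE = qvB, so E = vB.
E = 2.98×10⁶ × 0.0416 = 1.24×10⁵ V/m.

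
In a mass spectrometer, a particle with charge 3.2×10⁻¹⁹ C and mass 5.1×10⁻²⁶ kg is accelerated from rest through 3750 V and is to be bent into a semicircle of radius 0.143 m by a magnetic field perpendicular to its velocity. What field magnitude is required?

B ≈ 0.242 T

v = √(2|q|V/m) = √(2·3.2×10⁻¹⁹·3750/5.1×10⁻²⁶) ≈ 2.169×10⁵ m/s.
B = mv/(|q|r) = (5.1×10⁻²⁶)(2.169×10⁵)/((3.2×10⁻¹⁹)(0.143)) ≈ 0.242 T.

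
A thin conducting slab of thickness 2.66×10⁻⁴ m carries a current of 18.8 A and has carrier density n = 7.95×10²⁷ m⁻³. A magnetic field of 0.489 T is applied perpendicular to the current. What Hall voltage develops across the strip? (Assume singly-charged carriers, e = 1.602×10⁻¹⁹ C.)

V_H = IB/(n e t).
V_H = (18.8)(0.489)/((7.95×10²⁷)(1.602×10⁻¹⁹)(2.66×10⁻⁴)) ≈ 2.71×10⁻⁵ V.

V_H ≈ 2.71×10⁻⁵ V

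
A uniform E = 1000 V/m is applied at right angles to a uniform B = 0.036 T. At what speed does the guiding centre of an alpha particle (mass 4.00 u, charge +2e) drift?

The steady drift has the magnetic force balancing the electric force, so v_d = E/B.
v_d = 1000/0.036 = 2.8×10⁴ m/s.

v_d ≈ 2.8×10⁴ m/s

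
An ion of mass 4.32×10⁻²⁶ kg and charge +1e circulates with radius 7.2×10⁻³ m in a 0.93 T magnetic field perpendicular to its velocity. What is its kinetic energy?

KE ≈ 83 eV

v = |q|Br/m, then KE = ½mv² = (qBr)²/(2m).
v = (1.602×10⁻¹⁹)(0.93)(7.2×10⁻³)/4.32×10⁻²⁶ ≈ 2.483×10⁴ m/s.
KE = ½(4.32×10⁻²⁶)(2.483×10⁴)² ≈ 1.3×10⁻¹⁷ J = 83 eV.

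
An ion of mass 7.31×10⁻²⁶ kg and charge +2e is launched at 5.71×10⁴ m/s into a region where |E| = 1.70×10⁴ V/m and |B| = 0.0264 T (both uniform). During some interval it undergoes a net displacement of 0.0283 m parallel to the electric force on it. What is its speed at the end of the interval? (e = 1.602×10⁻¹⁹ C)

v_f ≈ 8.65×10⁴ m/s

B does no work; ΔKE = |q|E d.
½mv_f² = ½mv₀² + |q|Ed = ½(7.31×10⁻²⁶)(5.71×10⁴)² + (3.204×10⁻¹⁹)(1.70×10⁴)(0.0283) ≈ 1.192×10⁻¹⁶ J + 1.541×10⁻¹⁶ J ≈ 2.733×10⁻¹⁶ J.
v_f = √(2·2.733×10⁻¹⁶/7.31×10⁻²⁶) ≈ 8.65×10⁴ m/s.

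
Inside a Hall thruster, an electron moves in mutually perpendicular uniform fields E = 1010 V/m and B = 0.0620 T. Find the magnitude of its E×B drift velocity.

The E×B drift speed is v_d = E/B.
v_d = 1010/0.0620 = 1.63×10⁴ m/s.

v_d ≈ 1.63×10⁴ m/s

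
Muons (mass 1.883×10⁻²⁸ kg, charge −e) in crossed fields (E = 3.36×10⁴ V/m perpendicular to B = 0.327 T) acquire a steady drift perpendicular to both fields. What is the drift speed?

The E×B drift speed is v_d = E/B.
v_d = 3.36×10⁴/0.327 = 1.03×10⁵ m/s.

v_d ≈ 1.03×10⁵ m/s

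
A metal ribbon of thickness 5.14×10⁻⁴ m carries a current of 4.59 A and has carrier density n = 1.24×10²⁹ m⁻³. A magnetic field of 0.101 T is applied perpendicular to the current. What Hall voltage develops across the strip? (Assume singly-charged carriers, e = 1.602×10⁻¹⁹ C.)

V_H = IB/(n e t).
V_H = (4.59)(0.101)/((1.24×10²⁹)(1.602×10⁻¹⁹)(5.14×10⁻⁴)) ≈ 4.54×10⁻⁸ V.

V_H ≈ 4.54×10⁻⁸ V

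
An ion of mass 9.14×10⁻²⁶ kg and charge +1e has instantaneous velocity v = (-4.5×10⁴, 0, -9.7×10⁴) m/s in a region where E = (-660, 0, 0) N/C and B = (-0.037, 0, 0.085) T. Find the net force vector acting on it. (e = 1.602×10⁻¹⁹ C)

v×B = (0, 7410, 0) N/C.
E + v×B = (-660, 7410, 0) N/C.
F = q(E + v×B) = (1.602×10⁻¹⁹ C)·(-660, 7410, 0) = (-1.06×10⁻¹⁶, 1.19×10⁻¹⁵, 0) N.

F ≈ (-1.06×10⁻¹⁶, 1.19×10⁻¹⁵, 0) N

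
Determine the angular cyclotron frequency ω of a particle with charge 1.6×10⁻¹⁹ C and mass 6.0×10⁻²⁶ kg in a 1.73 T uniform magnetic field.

ω = |q|B/m.
ω = (1.6×10⁻¹⁹)(1.73)/6.0×10⁻²⁶ ≈ 4.61×10⁶ rad/s.

ω ≈ 4.61×10⁶ rad/s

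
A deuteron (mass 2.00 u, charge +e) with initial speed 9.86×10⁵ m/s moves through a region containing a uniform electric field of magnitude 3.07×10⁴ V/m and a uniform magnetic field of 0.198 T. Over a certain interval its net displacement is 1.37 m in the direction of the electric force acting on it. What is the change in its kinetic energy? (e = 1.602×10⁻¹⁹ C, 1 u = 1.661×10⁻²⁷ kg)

ΔKE ≈ 6.74×10⁻¹⁵ J

The magnetic force is always ⟂ v and does no work; only the electric force changes KE.
ΔKE = F_E · d = |q|E d = (1.602×10⁻¹⁹)(3.07×10⁴)(1.37) ≈ 6.74×10⁻¹⁵ J.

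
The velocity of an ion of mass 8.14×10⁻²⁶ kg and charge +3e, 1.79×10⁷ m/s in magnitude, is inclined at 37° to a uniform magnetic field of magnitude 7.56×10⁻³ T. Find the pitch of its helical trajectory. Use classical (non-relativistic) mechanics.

p ≈ 2010 m

v∥ = v cosθ = 1.79×10⁷·cos37° ≈ 1.430×10⁷ m/s.
T = 2πm/(|q|B) = 2π(8.14×10⁻²⁶)/((4.806×10⁻¹⁹)(7.56×10⁻³)) ≈ 1.408×10⁻⁴ s.
pitch = v∥ T = (1.430×10⁷)(1.408×10⁻⁴) ≈ 2010 m.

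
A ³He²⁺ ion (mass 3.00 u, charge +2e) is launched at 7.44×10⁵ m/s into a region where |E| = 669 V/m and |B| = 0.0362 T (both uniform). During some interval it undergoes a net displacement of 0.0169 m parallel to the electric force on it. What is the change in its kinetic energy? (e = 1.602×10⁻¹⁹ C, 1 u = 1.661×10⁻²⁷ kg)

ΔKE ≈ 3.62×10⁻¹⁸ J

The magnetic force is always ⟂ v and does no work; only the electric force changes KE.
ΔKE = F_E · d = |q|E d = (3.204×10⁻¹⁹)(669)(0.0169) ≈ 3.62×10⁻¹⁸ J.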